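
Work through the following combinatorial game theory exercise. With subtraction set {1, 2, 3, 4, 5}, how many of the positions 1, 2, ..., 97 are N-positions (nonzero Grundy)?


Subtraction set S = {1, 2, 3, 4, 5}, so G(n) = n mod 6.
G(n) = 0 when n is a multiple of 6.
Multiples of 6 in [1, 97]: 16
N-positions (nonzero Grundy) = 97 - 16 = 81

81


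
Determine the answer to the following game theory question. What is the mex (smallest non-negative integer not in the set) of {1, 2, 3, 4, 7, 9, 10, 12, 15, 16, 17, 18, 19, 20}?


Set = {1, 2, 3, 4, 7, 9, 10, 12, 15, 16, 17, 18, 19, 20}
0 is NOT in the set. This is the mex.
mex = 0

0


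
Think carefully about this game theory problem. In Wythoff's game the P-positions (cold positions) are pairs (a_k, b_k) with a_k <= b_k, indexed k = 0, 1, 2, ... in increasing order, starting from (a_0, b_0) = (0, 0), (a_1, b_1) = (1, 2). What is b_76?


By Wythoff's theorem, a_k = floor(k * phi) and b_k = floor(k * phi^2) = a_k + k, where phi = (1 + sqrt(5))/2 is the golden ratio.
phi = (1 + sqrt(5))/2 = 1.618034
phi^2 = phi + 1 = 2.618034
k = 76
k * phi^2 = 76 * 2.618034 = 198.970583
b_76 = floor(k * phi^2) = 198 (check: a_76 + k = 122 + 76 = 198)

198


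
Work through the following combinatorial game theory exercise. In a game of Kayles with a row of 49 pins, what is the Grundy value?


Kayles: a move removes 1 or 2 adjacent pins from a contiguous row.
Removing pins from a row of k leaves two independent rows (a, b) with a + b = k - 1 (one pin) or a + b = k - 2 (two pins); an end removal gives a = 0.
By Sprague-Grundy, G(k) = mex{ G(a) XOR G(b) } over all these splits. G(0) = 0.
G(1): splits (0,0):0^0=0 -> mex({0}) = 1
G(2): splits (0,1):0^1=1 (0,0):0^0=0 -> mex({0, 1}) = 2
G(3): splits (0,2):0^2=2 (1,1):1^1=0 (0,1):0^1=1 -> mex({0, 1, 2}) = 3
G(4): splits (0,3):0^3=3 (1,2):1^2=3 (0,2):0^2=2 (1,1):1^1=0 -> mex({0, 2, 3}) = 1
G(5): splits (0,4):0^1=1 (1,3):1^3=2 (2,2):2^2=0 (0,3):0^3=3 (1,2):1^2=3 -> mex({0, 1, 2, 3}) = 4
G(6) = mex({0, 1, 2, 4}) = 3
G(7) = mex({0, 1, 3, 4, 5}) = 2
G(8) = mex({0, 2, 3, 5, 6}) = 1
G(9) = mex({0, 1, 2, 3, 6, 7}) = 4
G(10) = mex({0, 1, 3, 4, 5, 7}) = 2
G(11) = mex({0, 1, 2, 3, 4, 5}) = 6
G(12) = mex({0, 1, 2, 3, 5, 6, 7}) = 4
G(13) = mex({0, 2, 3, 4, 6, 7}) = 1
G(14) = mex({0, 1, 4, 5, 6, 7}) = 2
G(15) = mex({0, 1, 2, 3, 4, 5, 6}) = 7
G(16) = mex({0, 2, 3, 5, 6, 7}) = 1
G(17) = mex({0, 1, 2, 3, 5, 6, 7}) = 4
G(18) = mex({0, 1, 2, 4, 5, 6}) = 3
G(19) = mex({0, 1, 3, 4, 5, 7}) = 2
G(20) = mex({0, 2, 3, 4, 5, 6, 7}) = 1
G(21) = mex({0, 1, 2, 3, 5, 6, 7}) = 4
G(22) = mex({0, 1, 2, 3, 4, 5, 7}) = 6
G(23) = mex({0, 1, 2, 3, 4, 5, 6}) = 7
G(24) = mex({0, 1, 2, 3, 5, 6, 7}) = 4
G(25) = mex({0, 2, 3, 4, 6, 7}) = 1
G(26) = mex({0, 1, 3, 4, 5, 6, 7}) = 2
G(27) = mex({0, 1, 2, 3, 4, 5, 6, 7}) = 8
G(28) = mex({0, 1, 2, 3, 4, 6, 7, 8}) = 5
G(29) = mex({0, 1, 2, 3, 5, 6, 7, 8, 9}) = 4
G(30) = mex({0, 1, 2, 3, 4, 5, 6, 9, 10}) = 7
G(31) = mex({0, 1, 3, 4, 5, 7, 10, 11}) = 2
G(32) = mex({0, 2, 3, 4, 5, 6, 7, 9, 11}) = 1
G(33) = mex({0, 1, 2, 3, 4, 5, 6, 7, 9, 12}) = 8
G(34) = mex({0, 1, 2, 3, 4, 5, 7, 8, 11, 12}) = 6
G(35) = mex({0, 1, 2, 3, 4, 5, 6, 8, 9, 10, 11}) = 7
G(36) = mex({0, 1, 2, 3, 5, 6, 7, 9, 10}) = 4
G(37) = mex({0, 2, 3, 4, 6, 7, 9, 10, 11, 12}) = 1
G(38) = mex({0, 1, 3, 4, 5, 6, 7, 9, 10, 11, 12}) = 2
G(39) = mex({0, 1, 2, 4, 5, 6, 7, 9, 10, 12, 14}) = 3
G(40) = mex({0, 2, 3, 4, 6, 7, 11, 12, 14}) = 1
G(41) = mex({0, 1, 2, 3, 5, 6, 7, 9, 10, 11, 12}) = 4
G(42) = mex({0, 1, 2, 3, 4, 5, 6, 9, 10}) = 7
G(43) = mex({0, 1, 3, 4, 5, 7, 9, 10, 12, 15}) = 2
G(44) = mex({0, 2, 3, 4, 5, 6, 7, 9, 10, 12, 15}) = 1
G(45) = mex({0, 1, 2, 3, 4, 5, 6, 7, 9, 10, 12, 14}) = 8
G(46) = mex({0, 1, 3, 4, 5, 7, 8, 11, 12, 14}) = 2
G(47) = mex({0, 1, 2, 3, 4, 5, 6, 8, 9, 10, 11, 12}) = 7
G(48) = mex({0, 1, 2, 3, 5, 6, 7, 9, 10}) = 4
G(49) = mex({0, 2, 3, 4, 6, 7, 9, 10, 11, 12, 15}) = 1
Therefore G(49) = 1.

1


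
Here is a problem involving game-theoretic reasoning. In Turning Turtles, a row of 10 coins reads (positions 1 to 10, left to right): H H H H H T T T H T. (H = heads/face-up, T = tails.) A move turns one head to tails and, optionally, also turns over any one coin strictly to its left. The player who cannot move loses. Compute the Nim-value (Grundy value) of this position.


Coins: H H H H H T T T H T
Key fact: a single head at position k behaves exactly like a Nim heap of size k (turning it to T and optionally flipping a coin at j < k corresponds to moving the heap from k to j, or to 0), and heads combine as a disjunctive sum (two heads at the same place would cancel, matching j XOR j = 0). So the Nim-value is the XOR of the 1-indexed positions of the heads.
Face-up positions (1-indexed): [1, 2, 3, 4, 5, 9]
XOR 0 with 1: 0 XOR 1 = 1
XOR 1 with 2: 1 XOR 2 = 3
XOR 3 with 3: 3 XOR 3 = 0
XOR 0 with 4: 0 XOR 4 = 4
XOR 4 with 5: 4 XOR 5 = 1
XOR 1 with 9: 1 XOR 9 = 8
Nim-value = 8

8


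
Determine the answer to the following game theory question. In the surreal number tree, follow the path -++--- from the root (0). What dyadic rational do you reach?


Sign expansion: -++---
Rule: track bounds (lo, hi), initially (-inf, +inf). On '+', the current value becomes lo and we move to the simplest number in (value, hi): value + 1 if hi = +inf, otherwise the midpoint (value + hi)/2. On '-', the current value becomes hi and we move to value - 1 if lo = -inf, otherwise the midpoint (lo + value)/2.
Start at 0.
Step 1: sign = -, move left. Bounds: (-inf, 0). Value = -1
Step 2: sign = +, move right. Bounds: (-1, 0). Value = -1/2
Step 3: sign = +, move right. Bounds: (-1/2, 0). Value = -1/4
Step 4: sign = -, move left. Bounds: (-1/2, -1/4). Value = -3/8
Step 5: sign = -, move left. Bounds: (-1/2, -3/8). Value = -7/16
Step 6: sign = -, move left. Bounds: (-1/2, -7/16). Value = -15/32
The surreal number with sign expansion -++--- is -15/32.

-15/32


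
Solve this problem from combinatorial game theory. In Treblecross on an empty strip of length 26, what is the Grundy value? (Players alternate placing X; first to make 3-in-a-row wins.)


Treblecross: place X on empty cells; 3-in-a-row wins.
Playing within two cells of an existing X lets the opponent win at once, so sensible play treats the cells i-2..i+2 around each X as dead. The player left with no safe cell loses, so this is a normal-play take-away game on strips of safe cells.
Placing X at cell i (0-indexed) of a strip of k safe cells leaves independent strips of sizes max(0, i-2) and max(0, k-i-3). Hence G(k) = mex{ G(max(0,i-2)) XOR G(max(0,k-i-3)) : 0 <= i < k }, with G(0) = 0.
G(1): splits (0,0):0^0=0 -> mex({0}) = 1
G(2): splits (0,0):0^0=0 -> mex({0}) = 1
G(3): splits (0,0):0^0=0 -> mex({0}) = 1
G(4): splits (0,1):0^1=1 (0,0):0^0=0 -> mex({0, 1}) = 2
G(5): splits (0,2):0^1=1 (0,1):0^1=1 (0,0):0^0=0 -> mex({0, 1}) = 2
G(6) = mex({1}) = 0
G(7) = mex({0, 1, 2}) = 3
G(8) = mex({0, 1, 2}) = 3
G(9) = mex({0, 2}) = 1
G(10) = mex({0, 2, 3}) = 1
G(11) = mex({0, 3}) = 1
G(12) = mex({1, 3}) = 0
G(13) = mex({0, 1, 2, 3}) = 4
G(14) = mex({0, 1, 2}) = 3
G(15) = mex({0, 1, 2}) = 3
G(16) = mex({0, 1, 2, 4}) = 3
G(17) = mex({0, 1, 3, 4}) = 2
G(18) = mex({0, 1, 3, 4}) = 2
G(19) = mex({0, 1, 3, 5}) = 2
G(20) = mex({0, 1, 2, 3, 5}) = 4
G(21) = mex({0, 1, 2, 3, 5}) = 4
G(22) = mex({1, 2, 6}) = 0
G(23) = mex({0, 1, 2, 3, 4, 6}) = 5
G(24) = mex({0, 1, 2, 3, 4}) = 5
G(25) = mex({0, 1, 3, 4, 7}) = 2
G(26) = mex({0, 1, 3, 4, 5, 7}) = 2
Therefore G(26) = 2.

2


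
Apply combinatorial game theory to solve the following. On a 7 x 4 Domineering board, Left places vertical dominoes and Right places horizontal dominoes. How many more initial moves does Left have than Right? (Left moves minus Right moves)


Board is 7 x 4 (rows x cols).
Left (vertical) placements: (rows-1) * cols = 6 * 4 = 24
Right (horizontal) placements: rows * (cols-1) = 7 * 3 = 21
Advantage = Left - Right = 24 - 21 = 3

3


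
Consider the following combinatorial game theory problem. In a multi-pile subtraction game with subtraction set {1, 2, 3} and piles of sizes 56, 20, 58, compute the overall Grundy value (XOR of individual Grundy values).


Subtraction set: {1, 2, 3}
For this subtraction set, G(n) = n mod 4 (period = max + 1 = 4).
Pile 1 (size 56): G(56) = 56 mod 4 = 0
Pile 2 (size 20): G(20) = 20 mod 4 = 0
Pile 3 (size 58): G(58) = 58 mod 4 = 2
Total Grundy value = XOR of all: 0 XOR 0 XOR 2 = 2

2


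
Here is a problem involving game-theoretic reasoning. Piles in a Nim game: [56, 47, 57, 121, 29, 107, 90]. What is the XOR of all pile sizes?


We need the XOR (exclusive or) of all pile sizes.
After XOR-ing pile 1 (size 56): 0 XOR 56 = 56
After XOR-ing pile 2 (size 47): 56 XOR 47 = 23
After XOR-ing pile 3 (size 57): 23 XOR 57 = 46
After XOR-ing pile 4 (size 121): 46 XOR 121 = 87
After XOR-ing pile 5 (size 29): 87 XOR 29 = 74
After XOR-ing pile 6 (size 107): 74 XOR 107 = 33
After XOR-ing pile 7 (size 90): 33 XOR 90 = 123
The Nim-value of this position is 123.

123


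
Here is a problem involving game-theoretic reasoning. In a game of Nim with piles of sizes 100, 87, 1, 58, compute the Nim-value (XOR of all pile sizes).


We need the XOR (exclusive or) of all pile sizes.
After XOR-ing pile 1 (size 100): 0 XOR 100 = 100
After XOR-ing pile 2 (size 87): 100 XOR 87 = 51
After XOR-ing pile 3 (size 1): 51 XOR 1 = 50
After XOR-ing pile 4 (size 58): 50 XOR 58 = 8
The Nim-value of this position is 8.

8


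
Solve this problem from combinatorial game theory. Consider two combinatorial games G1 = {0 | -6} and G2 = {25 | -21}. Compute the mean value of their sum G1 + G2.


G1 = {0 | -6}, G2 = {25 | -21}
Each is a switch {a | b} with numbers a > b; its mean value is (a + b)/2, and mean value is additive over game sums: m(G1 + G2) = m(G1) + m(G2).
Mean of G1 = (0 + (-6))/2 = -6/2 = -3
Mean of G2 = (25 + (-21))/2 = 4/2 = 2
Mean of G1 + G2 = -3 + 2 = -1

-1


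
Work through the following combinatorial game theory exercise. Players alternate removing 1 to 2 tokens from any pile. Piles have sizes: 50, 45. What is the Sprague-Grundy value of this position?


Subtraction set: {1, 2}
For this subtraction set, G(n) = n mod 3 (period = max + 1 = 3).
Pile 1 (size 50): G(50) = 50 mod 3 = 2
Pile 2 (size 45): G(45) = 45 mod 3 = 0
Total Grundy value = XOR of all: 2 XOR 0 = 2

2


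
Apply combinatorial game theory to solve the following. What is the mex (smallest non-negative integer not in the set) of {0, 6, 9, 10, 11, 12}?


Set = {0, 6, 9, 10, 11, 12}
0 is in the set.
1 is NOT in the set. This is the mex.
mex = 1

1


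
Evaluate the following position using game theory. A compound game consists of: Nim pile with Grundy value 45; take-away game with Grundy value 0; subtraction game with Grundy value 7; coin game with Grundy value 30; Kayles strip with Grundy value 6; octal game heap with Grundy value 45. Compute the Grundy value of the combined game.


By the Sprague-Grundy theorem, the Grundy value of a sum of games is the XOR of individual Grundy values.
Nim pile: Grundy value = 45. Running XOR: 0 XOR 45 = 45
take-away game: Grundy value = 0. Running XOR: 45 XOR 0 = 45
subtraction game: Grundy value = 7. Running XOR: 45 XOR 7 = 42
coin game: Grundy value = 30. Running XOR: 42 XOR 30 = 52
Kayles strip: Grundy value = 6. Running XOR: 52 XOR 6 = 50
octal game heap: Grundy value = 45. Running XOR: 50 XOR 45 = 31
The combined Grundy value is 31.

31


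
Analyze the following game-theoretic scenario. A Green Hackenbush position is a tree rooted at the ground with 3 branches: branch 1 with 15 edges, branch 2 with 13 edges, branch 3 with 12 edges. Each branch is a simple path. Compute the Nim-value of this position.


The tree has 3 branches from the ground vertex.
In Green Hackenbush, the Nim-value of a simple path of length k is k.
Branch 1: length 15, Nim-value = 15
Branch 2: length 13, Nim-value = 13
Branch 3: length 12, Nim-value = 12
Total Nim-value = XOR of all branch values:
0 XOR 15 = 15
15 XOR 13 = 2
2 XOR 12 = 14
Nim-value of the tree = 14

14


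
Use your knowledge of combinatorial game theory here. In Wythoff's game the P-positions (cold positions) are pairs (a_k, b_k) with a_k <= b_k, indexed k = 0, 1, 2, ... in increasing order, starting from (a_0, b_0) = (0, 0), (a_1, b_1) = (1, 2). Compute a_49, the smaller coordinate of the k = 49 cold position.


By Wythoff's theorem, a_k = floor(k * phi) and b_k = floor(k * phi^2) = a_k + k, where phi = (1 + sqrt(5))/2 is the golden ratio.
phi = (1 + sqrt(5))/2 = 1.618034
k = 49
k * phi = 49 * 1.618034 = 79.283665
a_49 = floor(k * phi) = 79

79


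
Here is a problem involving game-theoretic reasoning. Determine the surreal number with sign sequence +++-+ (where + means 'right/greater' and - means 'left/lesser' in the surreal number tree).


Sign expansion: +++-+
Rule: track bounds (lo, hi), initially (-inf, +inf). On '+', the current value becomes lo and we move to the simplest number in (value, hi): value + 1 if hi = +inf, otherwise the midpoint (value + hi)/2. On '-', the current value becomes hi and we move to value - 1 if lo = -inf, otherwise the midpoint (lo + value)/2.
Start at 0.
Step 1: sign = +, move right. Bounds: (0, +inf). Value = 1
Step 2: sign = +, move right. Bounds: (1, +inf). Value = 2
Step 3: sign = +, move right. Bounds: (2, +inf). Value = 3
Step 4: sign = -, move left. Bounds: (2, 3). Value = 5/2
Step 5: sign = +, move right. Bounds: (5/2, 3). Value = 11/4
The surreal number with sign expansion +++-+ is 11/4.

11/4


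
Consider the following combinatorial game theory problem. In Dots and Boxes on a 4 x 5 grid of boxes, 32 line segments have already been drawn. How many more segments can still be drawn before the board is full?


Grid: 4 x 5 boxes, i.e. 5 rows and 6 columns of dots.
Horizontal edges: (rows + 1) * cols = 5 * 5 = 25
Vertical edges: rows * (cols + 1) = 4 * 6 = 24
Total edges: 25 + 24 = 49
Edges drawn: 32
Remaining: 49 - 32 = 17

17


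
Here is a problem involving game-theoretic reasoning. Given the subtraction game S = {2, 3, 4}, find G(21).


The subtraction set is S = {2, 3, 4}.
G(k) = mex{ G(k - s) : s in S, s <= k }. We compute iteratively: G(0) = 0.
G(1) = mex({}) = 0
G(2) = mex({0}) = 1
G(3) = mex({0}) = 1
G(4) = mex({0, 1}) = 2
G(5) = mex({0, 1}) = 2
G(6) = mex({1, 2}) = 0
G(7) = mex({1, 2}) = 0
G(8) = mex({0, 2}) = 1
G(9) = mex({0, 2}) = 1
Observe that G(6)..G(9) = 0, 0, 1, 1 repeats G(0)..G(3) = 0, 0, 1, 1.
For k >= max(S) = 4, G(k) is determined by the previous 4 values G(k-4)..G(k-1); a window of 4 consecutive values has recurred shifted by 6, so by induction G(k + 6) = G(k) for all k >= 0: the sequence is periodic from the start with period 6.
One period: G(0..5) = 0, 0, 1, 1, 2, 2.
21 mod 6 = 3, so G(21) = G(3) = 1.

1


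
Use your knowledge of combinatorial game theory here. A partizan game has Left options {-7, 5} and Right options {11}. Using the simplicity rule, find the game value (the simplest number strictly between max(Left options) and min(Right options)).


Left options: {-7, 5}, max = 5
Right options: {11}, min = 11
All options are numbers and max(Left) < min(Right), so by the simplicity theorem the value is the simplest (earliest-born) number strictly between 5 and 11.
Integers 6 through 10 all lie strictly between 5 and 11.
Among integers, the simplest (lowest birthday = smallest |n|; 0 is born on day 0, +-n on day n) is 6.
No non-integer in the interval can be simpler: if x is a non-integer in the interval, then floor(x) or ceil(x) also lies in the interval (the interval contains an integer), and both are proper prefixes of x's sign expansion, i.e. born earlier. So the game value is 6.
Game value = 6

6


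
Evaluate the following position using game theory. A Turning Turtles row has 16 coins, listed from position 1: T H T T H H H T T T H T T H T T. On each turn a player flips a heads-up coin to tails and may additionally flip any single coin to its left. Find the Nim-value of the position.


Coins: T H T T H H H T T T H T T H T T
Key fact: a single head at position k behaves exactly like a Nim heap of size k (turning it to T and optionally flipping a coin at j < k corresponds to moving the heap from k to j, or to 0), and heads combine as a disjunctive sum (two heads at the same place would cancel, matching j XOR j = 0). So the Nim-value is the XOR of the 1-indexed positions of the heads.
Face-up positions (1-indexed): [2, 5, 6, 7, 11, 14]
XOR 0 with 2: 0 XOR 2 = 2
XOR 2 with 5: 2 XOR 5 = 7
XOR 7 with 6: 7 XOR 6 = 1
XOR 1 with 7: 1 XOR 7 = 6
XOR 6 with 11: 6 XOR 11 = 13
XOR 13 with 14: 13 XOR 14 = 3
Nim-value = 3

3


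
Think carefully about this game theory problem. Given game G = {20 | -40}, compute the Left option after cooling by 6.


Original game: {20 | -40} (a switch {a | b} with a > b).
Cooling by t (for t below the temperature (a - b)/2 = 30) taxes each move by t: {a | b} cooled by t is {a - t | b + t}.
Cooling amount: t = 6
Cooled Left option: 20 - 6 = 14
Cooled Right option: -40 + 6 = -34
Cooled game: {14 | -34}
Left option = 14

14


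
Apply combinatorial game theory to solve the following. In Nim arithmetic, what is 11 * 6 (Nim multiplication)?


Nim multiplication is bilinear over XOR: (u XOR v) * w = (u*w) XOR (v*w).
So we split each operand into its bit components and XOR the pairwise Nim products.
11 = 1 + 2 + 8 (as XOR of powers of 2).
6 = 2 + 4 (as XOR of powers of 2).
Using the standard Nim-product table on single bits:
  2*2 = 3,   2*4 = 8,   2*8 = 12,
  4*4 = 6,   4*8 = 11,  8*8 = 13,
and  1*x = x (identity), k*l = l*k (commutative).
Pairwise Nim products:
  1 * 2 = 2
  1 * 4 = 4
  2 * 2 = 3
  2 * 4 = 8
  8 * 2 = 12
  8 * 4 = 11
XOR them: 2 XOR 4 XOR 3 XOR 8 XOR 12 XOR 11 = 10.
Result: 11 * 6 = 10 (in Nim).

10


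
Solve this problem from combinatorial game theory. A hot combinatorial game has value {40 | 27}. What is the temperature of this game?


The game is {40 | 27}, a switch {a | b} with numbers a > b.
Cooling {a | b} by t gives {a - t | b + t}, which stops being hot when a - t = b + t, i.e. at t = (a - b)/2. So the temperature of a switch is (a - b)/2.
Temperature = (Left option - Right option) / 2
= (40 - (27)) / 2
= 13 / 2
= 13/2

13/2


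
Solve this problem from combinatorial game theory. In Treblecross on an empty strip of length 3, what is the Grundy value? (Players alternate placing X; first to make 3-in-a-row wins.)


Treblecross: place X on empty cells; 3-in-a-row wins.
Playing within two cells of an existing X lets the opponent win at once, so sensible play treats the cells i-2..i+2 around each X as dead. The player left with no safe cell loses, so this is a normal-play take-away game on strips of safe cells.
Placing X at cell i (0-indexed) of a strip of k safe cells leaves independent strips of sizes max(0, i-2) and max(0, k-i-3). Hence G(k) = mex{ G(max(0,i-2)) XOR G(max(0,k-i-3)) : 0 <= i < k }, with G(0) = 0.
G(1): splits (0,0):0^0=0 -> mex({0}) = 1
G(2): splits (0,0):0^0=0 -> mex({0}) = 1
G(3): splits (0,0):0^0=0 -> mex({0}) = 1
Therefore G(3) = 1.

1


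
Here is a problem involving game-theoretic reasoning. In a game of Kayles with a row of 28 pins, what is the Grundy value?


Kayles: a move removes 1 or 2 adjacent pins from a contiguous row.
Removing pins from a row of k leaves two independent rows (a, b) with a + b = k - 1 (one pin) or a + b = k - 2 (two pins); an end removal gives a = 0.
By Sprague-Grundy, G(k) = mex{ G(a) XOR G(b) } over all these splits. G(0) = 0.
G(1): splits (0,0):0^0=0 -> mex({0}) = 1
G(2): splits (0,1):0^1=1 (0,0):0^0=0 -> mex({0, 1}) = 2
G(3): splits (0,2):0^2=2 (1,1):1^1=0 (0,1):0^1=1 -> mex({0, 1, 2}) = 3
G(4): splits (0,3):0^3=3 (1,2):1^2=3 (0,2):0^2=2 (1,1):1^1=0 -> mex({0, 2, 3}) = 1
G(5): splits (0,4):0^1=1 (1,3):1^3=2 (2,2):2^2=0 (0,3):0^3=3 (1,2):1^2=3 -> mex({0, 1, 2, 3}) = 4
G(6) = mex({0, 1, 2, 4}) = 3
G(7) = mex({0, 1, 3, 4, 5}) = 2
G(8) = mex({0, 2, 3, 5, 6}) = 1
G(9) = mex({0, 1, 2, 3, 6, 7}) = 4
G(10) = mex({0, 1, 3, 4, 5, 7}) = 2
G(11) = mex({0, 1, 2, 3, 4, 5}) = 6
G(12) = mex({0, 1, 2, 3, 5, 6, 7}) = 4
G(13) = mex({0, 2, 3, 4, 6, 7}) = 1
G(14) = mex({0, 1, 4, 5, 6, 7}) = 2
G(15) = mex({0, 1, 2, 3, 4, 5, 6}) = 7
G(16) = mex({0, 2, 3, 5, 6, 7}) = 1
G(17) = mex({0, 1, 2, 3, 5, 6, 7}) = 4
G(18) = mex({0, 1, 2, 4, 5, 6}) = 3
G(19) = mex({0, 1, 3, 4, 5, 7}) = 2
G(20) = mex({0, 2, 3, 4, 5, 6, 7}) = 1
G(21) = mex({0, 1, 2, 3, 5, 6, 7}) = 4
G(22) = mex({0, 1, 2, 3, 4, 5, 7}) = 6
G(23) = mex({0, 1, 2, 3, 4, 5, 6}) = 7
G(24) = mex({0, 1, 2, 3, 5, 6, 7}) = 4
G(25) = mex({0, 2, 3, 4, 6, 7}) = 1
G(26) = mex({0, 1, 3, 4, 5, 6, 7}) = 2
G(27) = mex({0, 1, 2, 3, 4, 5, 6, 7}) = 8
G(28) = mex({0, 1, 2, 3, 4, 6, 7, 8}) = 5
Therefore G(28) = 5.

5


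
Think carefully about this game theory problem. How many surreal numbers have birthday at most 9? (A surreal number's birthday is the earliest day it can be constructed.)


Day 0: {|} = 0 is born. Count = 1.
Day n: the number of surreal numbers born by day n is 2^(n+1) - 1.
By day 0: 2^1 - 1 = 1
By day 1: 2^2 - 1 = 3
By day 2: 2^3 - 1 = 7
By day 3: 2^4 - 1 = 15
By day 4: 2^5 - 1 = 31
By day 5: 2^6 - 1 = 63
By day 6: 2^7 - 1 = 127
By day 7: 2^8 - 1 = 255
By day 8: 2^9 - 1 = 511
By day 9: 2^10 - 1 = 1023
By day 9: 1023 surreal numbers.

1023


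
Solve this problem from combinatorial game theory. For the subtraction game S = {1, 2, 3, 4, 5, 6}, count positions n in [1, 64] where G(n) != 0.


Subtraction set S = {1, 2, 3, 4, 5, 6}, so G(n) = n mod 7.
G(n) = 0 when n is a multiple of 7.
Multiples of 7 in [1, 64]: 9
N-positions (nonzero Grundy) = 64 - 9 = 55

55


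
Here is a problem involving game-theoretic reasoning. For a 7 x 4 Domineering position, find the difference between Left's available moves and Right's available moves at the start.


Board is 7 x 4 (rows x cols).
Left (vertical) placements: (rows-1) * cols = 6 * 4 = 24
Right (horizontal) placements: rows * (cols-1) = 7 * 3 = 21
Advantage = Left - Right = 24 - 21 = 3

3


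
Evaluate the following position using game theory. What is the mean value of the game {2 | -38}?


Game = {2 | -38}, a switch {a | b} with numbers a > b.
Its thermograph has left wall a - t and right wall b + t, which meet at t = (a - b)/2, where both equal (a + b)/2. So the mast (mean value) is at (a + b)/2.
Mean = (2 + (-38))/2 = -36/2 = -18

-18


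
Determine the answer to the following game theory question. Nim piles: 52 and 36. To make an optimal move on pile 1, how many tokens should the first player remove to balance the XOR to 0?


Piles: 52 and 36
Current XOR: 52 XOR 36 = 16 (non-zero, so this is an N-position).
To make the XOR zero, we need to find a move that balances the piles.
For pile 1 (size 52): target = 52 XOR 16 = 36
We reduce pile 1 from 52 to 36.
Tokens removed: 52 - 36 = 16
Verification: 36 XOR 36 = 0

16


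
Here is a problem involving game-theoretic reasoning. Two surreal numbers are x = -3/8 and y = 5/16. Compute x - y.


x = -3/8, y = 5/16
Converting to common denominator: 16
x = -6/16, y = 5/16
x - y = -3/8 - 5/16 = -11/16

-11/16


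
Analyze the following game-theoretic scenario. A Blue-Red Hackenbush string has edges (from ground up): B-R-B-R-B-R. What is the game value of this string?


Edges (from ground): B-R-B-R-B-R
By Berlekamp's sign-expansion rule, a Blue-Red Hackenbush stalk has the value of the surreal number whose sign sequence is the edge sequence with B -> + and R -> -.
Sign sequence: +-+-+-
Trace the sign expansion in the surreal number tree, starting from 0:
Edge 1: B (sign +) -> bounds (0, +inf), value = 1
Edge 2: R (sign -) -> bounds (0, 1), value = 1/2
Edge 3: B (sign +) -> bounds (1/2, 1), value = 3/4
Edge 4: R (sign -) -> bounds (1/2, 3/4), value = 5/8
Edge 5: B (sign +) -> bounds (5/8, 3/4), value = 11/16
Edge 6: R (sign -) -> bounds (5/8, 11/16), value = 21/32
Game value = 21/32

21/32


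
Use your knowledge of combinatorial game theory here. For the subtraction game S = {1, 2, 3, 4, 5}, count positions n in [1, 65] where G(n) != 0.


Subtraction set S = {1, 2, 3, 4, 5}, so G(n) = n mod 6.
G(n) = 0 when n is a multiple of 6.
Multiples of 6 in [1, 65]: 10
N-positions (nonzero Grundy) = 65 - 10 = 55

55


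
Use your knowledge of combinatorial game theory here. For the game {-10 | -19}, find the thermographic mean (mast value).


Game = {-10 | -19}, a switch {a | b} with numbers a > b.
Its thermograph has left wall a - t and right wall b + t, which meet at t = (a - b)/2, where both equal (a + b)/2. So the mast (mean value) is at (a + b)/2.
Mean = (-10 + (-19))/2 = -29/2 = -29/2

-29/2


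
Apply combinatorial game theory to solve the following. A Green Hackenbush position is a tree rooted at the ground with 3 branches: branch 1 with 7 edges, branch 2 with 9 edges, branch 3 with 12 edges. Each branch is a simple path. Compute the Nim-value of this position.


The tree has 3 branches from the ground vertex.
In Green Hackenbush, the Nim-value of a simple path of length k is k.
Branch 1: length 7, Nim-value = 7
Branch 2: length 9, Nim-value = 9
Branch 3: length 12, Nim-value = 12
Total Nim-value = XOR of all branch values:
0 XOR 7 = 7
7 XOR 9 = 14
14 XOR 12 = 2
Nim-value of the tree = 2

2


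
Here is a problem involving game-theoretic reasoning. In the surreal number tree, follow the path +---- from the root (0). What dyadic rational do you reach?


Sign expansion: +----
Rule: track bounds (lo, hi), initially (-inf, +inf). On '+', the current value becomes lo and we move to the simplest number in (value, hi): value + 1 if hi = +inf, otherwise the midpoint (value + hi)/2. On '-', the current value becomes hi and we move to value - 1 if lo = -inf, otherwise the midpoint (lo + value)/2.
Start at 0.
Step 1: sign = +, move right. Bounds: (0, +inf). Value = 1
Step 2: sign = -, move left. Bounds: (0, 1). Value = 1/2
Step 3: sign = -, move left. Bounds: (0, 1/2). Value = 1/4
Step 4: sign = -, move left. Bounds: (0, 1/4). Value = 1/8
Step 5: sign = -, move left. Bounds: (0, 1/8). Value = 1/16
The surreal number with sign expansion +---- is 1/16.

1/16


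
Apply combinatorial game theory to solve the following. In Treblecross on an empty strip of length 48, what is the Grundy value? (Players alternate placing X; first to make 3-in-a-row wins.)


Treblecross: place X on empty cells; 3-in-a-row wins.
Playing within two cells of an existing X lets the opponent win at once, so sensible play treats the cells i-2..i+2 around each X as dead. The player left with no safe cell loses, so this is a normal-play take-away game on strips of safe cells.
Placing X at cell i (0-indexed) of a strip of k safe cells leaves independent strips of sizes max(0, i-2) and max(0, k-i-3). Hence G(k) = mex{ G(max(0,i-2)) XOR G(max(0,k-i-3)) : 0 <= i < k }, with G(0) = 0.
G(1): splits (0,0):0^0=0 -> mex({0}) = 1
G(2): splits (0,0):0^0=0 -> mex({0}) = 1
G(3): splits (0,0):0^0=0 -> mex({0}) = 1
G(4): splits (0,1):0^1=1 (0,0):0^0=0 -> mex({0, 1}) = 2
G(5): splits (0,2):0^1=1 (0,1):0^1=1 (0,0):0^0=0 -> mex({0, 1}) = 2
G(6) = mex({1}) = 0
G(7) = mex({0, 1, 2}) = 3
G(8) = mex({0, 1, 2}) = 3
G(9) = mex({0, 2}) = 1
G(10) = mex({0, 2, 3}) = 1
G(11) = mex({0, 3}) = 1
G(12) = mex({1, 3}) = 0
G(13) = mex({0, 1, 2, 3}) = 4
G(14) = mex({0, 1, 2}) = 3
G(15) = mex({0, 1, 2}) = 3
G(16) = mex({0, 1, 2, 4}) = 3
G(17) = mex({0, 1, 3, 4}) = 2
G(18) = mex({0, 1, 3, 4}) = 2
G(19) = mex({0, 1, 3, 5}) = 2
G(20) = mex({0, 1, 2, 3, 5}) = 4
G(21) = mex({0, 1, 2, 3, 5}) = 4
G(22) = mex({1, 2, 6}) = 0
G(23) = mex({0, 1, 2, 3, 4, 6}) = 5
G(24) = mex({0, 1, 2, 3, 4}) = 5
G(25) = mex({0, 1, 3, 4, 7}) = 2
G(26) = mex({0, 1, 3, 4, 5, 7}) = 2
G(27) = mex({0, 1, 3, 5}) = 2
G(28) = mex({0, 1, 2, 5}) = 3
G(29) = mex({0, 1, 2, 4, 5, 6}) = 3
G(30) = mex({1, 2, 4, 6}) = 0
G(31) = mex({0, 1, 2, 3, 4, 6}) = 5
G(32) = mex({1, 2, 3, 4, 7}) = 0
G(33) = mex({0, 3, 7}) = 1
G(34) = mex({0, 2, 3, 5, 7}) = 1
G(35) = mex({0, 2, 3, 5, 6}) = 1
G(36) = mex({0, 1, 2, 5, 6}) = 3
G(37) = mex({0, 1, 2, 4, 5, 6}) = 3
G(38) = mex({0, 1, 2, 4}) = 3
G(39) = mex({0, 1, 2, 3, 4, 7}) = 5
G(40) = mex({0, 1, 2, 3, 4, 5, 7}) = 6
G(41) = mex({0, 1, 2, 3, 5, 7}) = 4
G(42) = mex({0, 1, 2, 3, 5, 6, 7}) = 4
G(43) = mex({0, 2, 3, 5, 6}) = 1
G(44) = mex({1, 2, 3, 4, 5, 6}) = 0
G(45) = mex({0, 1, 2, 3, 4, 6, 7}) = 5
G(46) = mex({0, 1, 2, 3, 4, 7}) = 5
G(47) = mex({0, 1, 2, 3, 4, 5, 7}) = 6
G(48) = mex({0, 1, 2, 3, 4, 5, 7}) = 6
Therefore G(48) = 6.

6


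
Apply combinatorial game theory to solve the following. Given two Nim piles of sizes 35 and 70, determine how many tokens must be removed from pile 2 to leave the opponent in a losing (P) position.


Piles: 35 and 70
Current XOR: 35 XOR 70 = 101 (non-zero, so this is an N-position).
To make the XOR zero, we need to find a move that balances the piles.
For pile 2 (size 70): target = 70 XOR 101 = 35
We reduce pile 2 from 70 to 35.
Tokens removed: 70 - 35 = 35
Verification: 35 XOR 35 = 0

35


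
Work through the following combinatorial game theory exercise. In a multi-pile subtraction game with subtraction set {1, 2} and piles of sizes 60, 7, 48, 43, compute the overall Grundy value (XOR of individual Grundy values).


Subtraction set: {1, 2}
For this subtraction set, G(n) = n mod 3 (period = max + 1 = 3).
Pile 1 (size 60): G(60) = 60 mod 3 = 0
Pile 2 (size 7): G(7) = 7 mod 3 = 1
Pile 3 (size 48): G(48) = 48 mod 3 = 0
Pile 4 (size 43): G(43) = 43 mod 3 = 1
Total Grundy value = XOR of all: 0 XOR 1 XOR 0 XOR 1 = 0

0


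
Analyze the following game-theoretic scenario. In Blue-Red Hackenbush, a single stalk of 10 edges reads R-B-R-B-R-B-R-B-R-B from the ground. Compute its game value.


Edges (from ground): R-B-R-B-R-B-R-B-R-B
By Berlekamp's sign-expansion rule, a Blue-Red Hackenbush stalk has the value of the surreal number whose sign sequence is the edge sequence with B -> + and R -> -.
Sign sequence: -+-+-+-+-+
Trace the sign expansion in the surreal number tree, starting from 0:
Edge 1: R (sign -) -> bounds (-inf, 0), value = -1
Edge 2: B (sign +) -> bounds (-1, 0), value = -1/2
Edge 3: R (sign -) -> bounds (-1, -1/2), value = -3/4
Edge 4: B (sign +) -> bounds (-3/4, -1/2), value = -5/8
Edge 5: R (sign -) -> bounds (-3/4, -5/8), value = -11/16
Edge 6: B (sign +) -> bounds (-11/16, -5/8), value = -21/32
Edge 7: R (sign -) -> bounds (-11/16, -21/32), value = -43/64
Edge 8: B (sign +) -> bounds (-43/64, -21/32), value = -85/128
Edge 9: R (sign -) -> bounds (-43/64, -85/128), value = -171/256
Edge 10: B (sign +) -> bounds (-171/256, -85/128), value = -341/512
Game value = -341/512

-341/512


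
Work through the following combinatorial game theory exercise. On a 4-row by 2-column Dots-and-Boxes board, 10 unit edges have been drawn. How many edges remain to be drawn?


Grid: 4 x 2 boxes, i.e. 5 rows and 3 columns of dots.
Horizontal edges: (rows + 1) * cols = 5 * 2 = 10
Vertical edges: rows * (cols + 1) = 4 * 3 = 12
Total edges: 10 + 12 = 22
Edges drawn: 10
Remaining: 22 - 10 = 12

12


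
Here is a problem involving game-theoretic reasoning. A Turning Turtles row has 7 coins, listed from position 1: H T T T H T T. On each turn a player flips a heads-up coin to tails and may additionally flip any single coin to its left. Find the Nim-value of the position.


Coins: H T T T H T T
Key fact: a single head at position k behaves exactly like a Nim heap of size k (turning it to T and optionally flipping a coin at j < k corresponds to moving the heap from k to j, or to 0), and heads combine as a disjunctive sum (two heads at the same place would cancel, matching j XOR j = 0). So the Nim-value is the XOR of the 1-indexed positions of the heads.
Face-up positions (1-indexed): [1, 5]
XOR 0 with 1: 0 XOR 1 = 1
XOR 1 with 5: 1 XOR 5 = 4
Nim-value = 4

4


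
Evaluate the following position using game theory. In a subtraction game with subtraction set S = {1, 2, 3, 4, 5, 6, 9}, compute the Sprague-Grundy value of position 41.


The subtraction set is S = {1, 2, 3, 4, 5, 6, 9}.
G(k) = mex{ G(k - s) : s in S, s <= k }. We compute iteratively: G(0) = 0.
G(1) = mex({0}) = 1
G(2) = mex({0, 1}) = 2
G(3) = mex({0, 1, 2}) = 3
G(4) = mex({0, 1, 2, 3}) = 4
G(5) = mex({0, 1, 2, 3, 4}) = 5
G(6) = mex({0, 1, 2, 3, 4, 5}) = 6
G(7) = mex({1, 2, 3, 4, 5, 6}) = 0
G(8) = mex({0, 2, 3, 4, 5, 6}) = 1
G(9) = mex({0, 1, 3, 4, 5, 6}) = 2
G(10) = mex({0, 1, 2, 4, 5, 6}) = 3
G(11) = mex({0, 1, 2, 3, 5, 6}) = 4
G(12) = mex({0, 1, 2, 3, 4, 6}) = 5
G(13) = mex({0, 1, 2, 3, 4, 5}) = 6
G(14) = mex({1, 2, 3, 4, 5, 6}) = 0
G(15) = mex({0, 2, 3, 4, 5, 6}) = 1
Observe that G(7)..G(15) = 0, 1, 2, 3, 4, 5, 6, 0, 1 repeats G(0)..G(8) = 0, 1, 2, 3, 4, 5, 6, 0, 1.
For k >= max(S) = 9, G(k) is determined by the previous 9 values G(k-9)..G(k-1); a window of 9 consecutive values has recurred shifted by 7, so by induction G(k + 7) = G(k) for all k >= 0: the sequence is periodic from the start with period 7.
One period: G(0..6) = 0, 1, 2, 3, 4, 5, 6.
41 mod 7 = 6, so G(41) = G(6) = 6.

6


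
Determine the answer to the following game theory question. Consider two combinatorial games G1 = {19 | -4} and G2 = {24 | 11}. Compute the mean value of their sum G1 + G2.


G1 = {19 | -4}, G2 = {24 | 11}
Each is a switch {a | b} with numbers a > b; its mean value is (a + b)/2, and mean value is additive over game sums: m(G1 + G2) = m(G1) + m(G2).
Mean of G1 = (19 + (-4))/2 = 15/2 = 15/2
Mean of G2 = (24 + (11))/2 = 35/2 = 35/2
Mean of G1 + G2 = 15/2 + 35/2 = 25

25


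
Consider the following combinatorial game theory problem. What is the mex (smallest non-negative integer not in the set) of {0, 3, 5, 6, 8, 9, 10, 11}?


Set = {0, 3, 5, 6, 8, 9, 10, 11}
0 is in the set.
1 is NOT in the set. This is the mex.
mex = 1

1


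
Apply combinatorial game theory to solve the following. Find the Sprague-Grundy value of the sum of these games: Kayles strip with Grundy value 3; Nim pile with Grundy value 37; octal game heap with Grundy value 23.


By the Sprague-Grundy theorem, the Grundy value of a sum of games is the XOR of individual Grundy values.
Kayles strip: Grundy value = 3. Running XOR: 0 XOR 3 = 3
Nim pile: Grundy value = 37. Running XOR: 3 XOR 37 = 38
octal game heap: Grundy value = 23. Running XOR: 38 XOR 23 = 49
The combined Grundy value is 49.

49


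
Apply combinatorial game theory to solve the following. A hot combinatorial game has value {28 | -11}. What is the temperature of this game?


The game is {28 | -11}, a switch {a | b} with numbers a > b.
Cooling {a | b} by t gives {a - t | b + t}, which stops being hot when a - t = b + t, i.e. at t = (a - b)/2. So the temperature of a switch is (a - b)/2.
Temperature = (Left option - Right option) / 2
= (28 - (-11)) / 2
= 39 / 2
= 39/2

39/2


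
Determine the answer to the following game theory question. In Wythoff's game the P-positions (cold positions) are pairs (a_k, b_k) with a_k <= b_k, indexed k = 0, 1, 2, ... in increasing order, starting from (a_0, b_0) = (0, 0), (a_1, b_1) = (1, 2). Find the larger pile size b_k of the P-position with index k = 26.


By Wythoff's theorem, a_k = floor(k * phi) and b_k = floor(k * phi^2) = a_k + k, where phi = (1 + sqrt(5))/2 is the golden ratio.
phi = (1 + sqrt(5))/2 = 1.618034
phi^2 = phi + 1 = 2.618034
k = 26
k * phi^2 = 26 * 2.618034 = 68.068884
b_26 = floor(k * phi^2) = 68 (check: a_26 + k = 42 + 26 = 68)

68


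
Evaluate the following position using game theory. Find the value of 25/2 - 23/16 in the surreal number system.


x = 25/2, y = 23/16
Converting to common denominator: 16
x = 200/16, y = 23/16
x - y = 25/2 - 23/16 = 177/16

177/16


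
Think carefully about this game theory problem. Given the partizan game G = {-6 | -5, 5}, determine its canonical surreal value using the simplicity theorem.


Left options: {-6}, max = -6
Right options: {-5, 5}, min = -5
All options are numbers and max(Left) < min(Right), so by the simplicity theorem the value is the simplest (earliest-born) number strictly between -6 and -5.
No integer lies strictly between -6 and -5, so the value is the dyadic rational m/2^k in the interval with the smallest k (then m odd); search k = 1, 2, ...:
Denominator 2: -11/2 lies strictly between -6 and -5 -- found.
The simplest number in the interval is -11/2.
Game value = -11/2

-11/2


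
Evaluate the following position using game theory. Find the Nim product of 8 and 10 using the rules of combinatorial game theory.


Nim multiplication is bilinear over XOR: (u XOR v) * w = (u*w) XOR (v*w).
So we split each operand into its bit components and XOR the pairwise Nim products.
8 = 8 (as XOR of powers of 2).
10 = 2 + 8 (as XOR of powers of 2).
Using the standard Nim-product table on single bits:
  2*2 = 3,   2*4 = 8,   2*8 = 12,
  4*4 = 6,   4*8 = 11,  8*8 = 13,
and  1*x = x (identity), k*l = l*k (commutative).
Pairwise Nim products:
  8 * 2 = 12
  8 * 8 = 13
XOR them: 12 XOR 13 = 1.
Result: 8 * 10 = 1 (in Nim).

1


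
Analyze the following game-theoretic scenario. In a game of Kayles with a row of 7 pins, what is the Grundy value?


Kayles: a move removes 1 or 2 adjacent pins from a contiguous row.
Removing pins from a row of k leaves two independent rows (a, b) with a + b = k - 1 (one pin) or a + b = k - 2 (two pins); an end removal gives a = 0.
By Sprague-Grundy, G(k) = mex{ G(a) XOR G(b) } over all these splits. G(0) = 0.
G(1): splits (0,0):0^0=0 -> mex({0}) = 1
G(2): splits (0,1):0^1=1 (0,0):0^0=0 -> mex({0, 1}) = 2
G(3): splits (0,2):0^2=2 (1,1):1^1=0 (0,1):0^1=1 -> mex({0, 1, 2}) = 3
G(4): splits (0,3):0^3=3 (1,2):1^2=3 (0,2):0^2=2 (1,1):1^1=0 -> mex({0, 2, 3}) = 1
G(5): splits (0,4):0^1=1 (1,3):1^3=2 (2,2):2^2=0 (0,3):0^3=3 (1,2):1^2=3 -> mex({0, 1, 2, 3}) = 4
G(6) = mex({0, 1, 2, 4}) = 3
G(7) = mex({0, 1, 3, 4, 5}) = 2
Therefore G(7) = 2.

2


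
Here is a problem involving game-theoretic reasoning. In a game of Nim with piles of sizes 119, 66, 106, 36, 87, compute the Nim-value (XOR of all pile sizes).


We need the XOR (exclusive or) of all pile sizes.
After XOR-ing pile 1 (size 119): 0 XOR 119 = 119
After XOR-ing pile 2 (size 66): 119 XOR 66 = 53
After XOR-ing pile 3 (size 106): 53 XOR 106 = 95
After XOR-ing pile 4 (size 36): 95 XOR 36 = 123
After XOR-ing pile 5 (size 87): 123 XOR 87 = 44
The Nim-value of this position is 44.

44


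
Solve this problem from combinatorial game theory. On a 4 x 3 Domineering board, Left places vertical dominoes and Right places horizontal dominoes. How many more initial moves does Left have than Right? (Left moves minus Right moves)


Board is 4 x 3 (rows x cols).
Left (vertical) placements: (rows-1) * cols = 3 * 3 = 9
Right (horizontal) placements: rows * (cols-1) = 4 * 2 = 8
Advantage = Left - Right = 9 - 8 = 1

1


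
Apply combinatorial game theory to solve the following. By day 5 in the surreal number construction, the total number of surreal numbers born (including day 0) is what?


Day 0: {|} = 0 is born. Count = 1.
Day n: the number of surreal numbers born by day n is 2^(n+1) - 1.
By day 0: 2^1 - 1 = 1
By day 1: 2^2 - 1 = 3
By day 2: 2^3 - 1 = 7
By day 3: 2^4 - 1 = 15
By day 4: 2^5 - 1 = 31
By day 5: 2^6 - 1 = 63
By day 5: 63 surreal numbers.

63


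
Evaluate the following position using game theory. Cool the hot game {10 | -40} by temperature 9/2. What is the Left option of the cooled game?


Original game: {10 | -40} (a switch {a | b} with a > b).
Cooling by t (for t below the temperature (a - b)/2 = 25) taxes each move by t: {a | b} cooled by t is {a - t | b + t}.
Cooling amount: t = 9/2
Cooled Left option: 10 - 9/2 = 11/2
Cooled Right option: -40 + 9/2 = -71/2
Cooled game: {11/2 | -71/2}
Left option = 11/2

11/2


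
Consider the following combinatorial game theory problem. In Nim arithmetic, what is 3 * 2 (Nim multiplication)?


Nim multiplication is bilinear over XOR: (u XOR v) * w = (u*w) XOR (v*w).
So we split each operand into its bit components and XOR the pairwise Nim products.
3 = 1 + 2 (as XOR of powers of 2).
2 = 2 (as XOR of powers of 2).
Using the standard Nim-product table on single bits:
  2*2 = 3,   2*4 = 8,   2*8 = 12,
  4*4 = 6,   4*8 = 11,  8*8 = 13,
and  1*x = x (identity), k*l = l*k (commutative).
Pairwise Nim products:
  1 * 2 = 2
  2 * 2 = 3
XOR them: 2 XOR 3 = 1.
Result: 3 * 2 = 1 (in Nim).

1


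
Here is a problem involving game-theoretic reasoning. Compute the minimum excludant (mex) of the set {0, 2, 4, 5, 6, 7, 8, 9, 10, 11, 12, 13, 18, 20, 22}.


Set = {0, 2, 4, 5, 6, 7, 8, 9, 10, 11, 12, 13, 18, 20, 22}
0 is in the set.
1 is NOT in the set. This is the mex.
mex = 1

1
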